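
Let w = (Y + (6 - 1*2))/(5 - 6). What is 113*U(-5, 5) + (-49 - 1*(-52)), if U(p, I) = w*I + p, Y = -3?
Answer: -1127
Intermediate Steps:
w = -1 (w = (-3 + (6 - 1*2))/(5 - 6) = (-3 + (6 - 2))/(-1) = (-3 + 4)*(-1) = 1*(-1) = -1)
U(p, I) = p - I (U(p, I) = -I + p = p - I)
113*U(-5, 5) + (-49 - 1*(-52)) = 113*(-5 - 1*5) + (-49 - 1*(-52)) = 113*(-5 - 5) + (-49 + 52) = 113*(-10) + 3 = -1130 + 3 = -1127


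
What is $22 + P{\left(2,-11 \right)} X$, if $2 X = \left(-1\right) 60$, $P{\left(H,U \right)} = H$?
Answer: $-38$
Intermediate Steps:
$X = -30$ ($X = \frac{\left(-1\right) 60}{2} = \frac{1}{2} \left(-60\right) = -30$)
$22 + P{\left(2,-11 \right)} X = 22 + 2 \left(-30\right) = 22 - 60 = -38$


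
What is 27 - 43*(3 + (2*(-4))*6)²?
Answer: -87048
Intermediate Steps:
27 - 43*(3 + (2*(-4))*6)² = 27 - 43*(3 - 8*6)² = 27 - 43*(3 - 48)² = 27 - 43*(-45)² = 27 - 43*2025 = 27 - 87075 = -87048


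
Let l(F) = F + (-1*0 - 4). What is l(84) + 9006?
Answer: 9086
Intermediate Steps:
l(F) = -4 + F (l(F) = F + (0 - 4) = F - 4 = -4 + F)
l(84) + 9006 = (-4 + 84) + 9006 = 80 + 9006 = 9086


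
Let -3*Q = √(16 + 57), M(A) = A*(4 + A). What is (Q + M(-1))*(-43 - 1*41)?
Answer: 252 + 28*√73 ≈ 491.23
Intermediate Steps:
Q = -√73/3 (Q = -√(16 + 57)/3 = -√73/3 ≈ -2.8480)
(Q + M(-1))*(-43 - 1*41) = (-√73/3 - (4 - 1))*(-43 - 1*41) = (-√73/3 - 1*3)*(-43 - 41) = (-√73/3 - 3)*(-84) = (-3 - √73/3)*(-84) = 252 + 28*√73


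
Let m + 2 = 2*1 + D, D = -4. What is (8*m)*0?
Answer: 0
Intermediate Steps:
m = -4 (m = -2 + (2*1 - 4) = -2 + (2 - 4) = -2 - 2 = -4)
(8*m)*0 = (8*(-4))*0 = -32*0 = 0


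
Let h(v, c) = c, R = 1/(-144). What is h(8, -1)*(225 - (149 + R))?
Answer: -10945/144 ≈ -76.007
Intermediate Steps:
R = -1/144 ≈ -0.0069444
h(8, -1)*(225 - (149 + R)) = -(225 - (149 - 1/144)) = -(225 - 1*21455/144) = -(225 - 21455/144) = -1*10945/144 = -10945/144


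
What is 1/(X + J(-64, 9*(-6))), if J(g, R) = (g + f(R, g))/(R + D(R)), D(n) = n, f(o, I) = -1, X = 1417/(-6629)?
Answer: 715932/277849 ≈ 2.5767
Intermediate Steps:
X = -1417/6629 (X = 1417*(-1/6629) = -1417/6629 ≈ -0.21376)
J(g, R) = (-1 + g)/(2*R) (J(g, R) = (g - 1)/(R + R) = (-1 + g)/((2*R)) = (-1 + g)*(1/(2*R)) = (-1 + g)/(2*R))
1/(X + J(-64, 9*(-6))) = 1/(-1417/6629 + (-1 - 64)/(2*((9*(-6))))) = 1/(-1417/6629 + (½)*(-65)/(-54)) = 1/(-1417/6629 + (½)*(-1/54)*(-65)) = 1/(-1417/6629 + 65/108) = 1/(277849/715932) = 715932/277849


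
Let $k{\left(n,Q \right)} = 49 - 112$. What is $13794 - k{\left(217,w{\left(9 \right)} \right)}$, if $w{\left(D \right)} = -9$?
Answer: $13857$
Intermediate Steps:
$k{\left(n,Q \right)} = -63$
$13794 - k{\left(217,w{\left(9 \right)} \right)} = 13794 - -63 = 13794 + 63 = 13857$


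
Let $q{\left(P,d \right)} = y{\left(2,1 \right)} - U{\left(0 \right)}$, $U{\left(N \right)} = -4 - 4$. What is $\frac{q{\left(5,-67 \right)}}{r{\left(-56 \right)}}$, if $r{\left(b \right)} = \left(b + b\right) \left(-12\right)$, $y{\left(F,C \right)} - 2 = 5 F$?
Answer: $\frac{5}{336} \approx 0.014881$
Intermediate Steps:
$U{\left(N \right)} = -8$ ($U{\left(N \right)} = -4 - 4 = -8$)
$y{\left(F,C \right)} = 2 + 5 F$
$q{\left(P,d \right)} = 20$ ($q{\left(P,d \right)} = \left(2 + 5 \cdot 2\right) - -8 = \left(2 + 10\right) + 8 = 12 + 8 = 20$)
$r{\left(b \right)} = - 24 b$ ($r{\left(b \right)} = 2 b \left(-12\right) = - 24 b$)
$\frac{q{\left(5,-67 \right)}}{r{\left(-56 \right)}} = \frac{20}{\left(-24\right) \left(-56\right)} = \frac{20}{1344} = 20 \cdot \frac{1}{1344} = \frac{5}{336}$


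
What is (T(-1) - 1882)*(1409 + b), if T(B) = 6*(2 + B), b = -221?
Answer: -2228688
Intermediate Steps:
T(B) = 12 + 6*B
(T(-1) - 1882)*(1409 + b) = ((12 + 6*(-1)) - 1882)*(1409 - 221) = ((12 - 6) - 1882)*1188 = (6 - 1882)*1188 = -1876*1188 = -2228688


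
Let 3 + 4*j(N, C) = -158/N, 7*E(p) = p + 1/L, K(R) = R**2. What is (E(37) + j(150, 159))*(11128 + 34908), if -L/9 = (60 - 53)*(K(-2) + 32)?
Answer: 19515615647/99225 ≈ 1.9668e+5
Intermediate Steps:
L = -2268 (L = -9*(60 - 53)*((-2)**2 + 32) = -63*(4 + 32) = -63*36 = -9*252 = -2268)
E(p) = -1/15876 + p/7 (E(p) = (p + 1/(-2268))/7 = (p - 1/2268)/7 = (-1/2268 + p)/7 = -1/15876 + p/7)
j(N, C) = -3/4 - 79/(2*N) (j(N, C) = -3/4 + (-158/N)/4 = -3/4 - 79/(2*N))
(E(37) + j(150, 159))*(11128 + 34908) = ((-1/15876 + (1/7)*37) + (1/4)*(-158 - 3*150)/150)*(11128 + 34908) = ((-1/15876 + 37/7) + (1/4)*(1/150)*(-158 - 450))*46036 = (83915/15876 + (1/4)*(1/150)*(-608))*46036 = (83915/15876 - 76/75)*46036 = (1695683/396900)*46036 = 19515615647/99225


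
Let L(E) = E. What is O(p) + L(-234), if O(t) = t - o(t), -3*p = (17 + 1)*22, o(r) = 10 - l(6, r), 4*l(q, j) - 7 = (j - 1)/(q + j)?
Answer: -26927/72 ≈ -373.99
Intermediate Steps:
l(q, j) = 7/4 + (-1 + j)/(4*(j + q)) (l(q, j) = 7/4 + ((j - 1)/(q + j))/4 = 7/4 + ((-1 + j)/(j + q))/4 = 7/4 + (-1 + j)/(4*(j + q)))
o(r) = 10 - (41 + 8*r)/(4*(6 + r)) (o(r) = 10 - (-1 + 7*6 + 8*r)/(4*(r + 6)) = 10 - (-1 + 42 + 8*r)/(4*(6 + r)) = 10 - (41 + 8*r)/(4*(6 + r)))
p = -132 (p = -(17 + 1)*22/3 = -6*22 = -⅓*396 = -132)
O(t) = t - (199 + 32*t)/(4*(6 + t))
O(p) + L(-234) = (-199/4 + (-132)² - 2*(-132))/(6 - 132) - 234 = (-199/4 + 17424 + 264)/(-126) - 234 = -1/126*70553/4 - 234 = -10079/72 - 234 = -26927/72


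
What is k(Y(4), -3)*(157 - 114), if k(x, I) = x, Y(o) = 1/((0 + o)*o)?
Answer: 43/16 ≈ 2.6875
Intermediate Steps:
Y(o) = o⁻² (Y(o) = 1/(o*o) = o⁻²)
k(Y(4), -3)*(157 - 114) = (157 - 114)/4² = (1/16)*43 = 43/16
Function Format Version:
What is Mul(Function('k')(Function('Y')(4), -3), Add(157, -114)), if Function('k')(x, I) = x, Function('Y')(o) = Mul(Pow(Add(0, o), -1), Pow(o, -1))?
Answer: Rational(43, 16) ≈ 2.6875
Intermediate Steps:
Function('Y')(o) = Pow(o, -2) (Function('Y')(o) = Mul(Pow(o, -1), Pow(o, -1)) = Pow(o, -2))
Mul(Function('k')(Function('Y')(4), -3), Add(157, -114)) = Mul(Pow(4, -2), Add(157, -114)) = Mul(Rational(1, 16), 43) = Rational(43, 16)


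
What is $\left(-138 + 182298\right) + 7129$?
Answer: $189289$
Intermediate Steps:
$\left(-138 + 182298\right) + 7129 = 182160 + 7129 = 189289$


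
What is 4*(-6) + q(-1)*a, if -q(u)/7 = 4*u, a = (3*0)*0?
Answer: -24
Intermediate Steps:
a = 0 (a = 0*0 = 0)
q(u) = -28*u
4*(-6) + q(-1)*a = 4*(-6) - 28*(-1)*0 = -24 + 28*0 = -24 + 0 = -24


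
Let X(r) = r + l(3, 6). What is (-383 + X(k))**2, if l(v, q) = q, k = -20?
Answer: 157609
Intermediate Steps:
X(r) = 6 + r (X(r) = r + 6 = 6 + r)
(-383 + X(k))**2 = (-383 + (6 - 20))**2 = (-383 - 14)**2 = (-397)**2 = 157609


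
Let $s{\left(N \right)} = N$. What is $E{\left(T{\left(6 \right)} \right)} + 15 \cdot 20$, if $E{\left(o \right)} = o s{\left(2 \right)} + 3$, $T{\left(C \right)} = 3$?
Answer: $309$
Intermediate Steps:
$E{\left(o \right)} = 3 + 2 o$ ($E{\left(o \right)} = o 2 + 3 = 2 o + 3 = 3 + 2 o$)
$E{\left(T{\left(6 \right)} \right)} + 15 \cdot 20 = \left(3 + 2 \cdot 3\right) + 15 \cdot 20 = \left(3 + 6\right) + 300 = 9 + 300 = 309$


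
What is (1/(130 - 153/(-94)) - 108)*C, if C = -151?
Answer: 201764690/12373 ≈ 16307.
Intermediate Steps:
(1/(130 - 153/(-94)) - 108)*C = (1/(130 - 153/(-94)) - 108)*(-151) = (1/(130 - 153*(-1/94)) - 108)*(-151) = (1/(130 + 153/94) - 108)*(-151) = (1/(12373/94) - 108)*(-151) = (94/12373 - 108)*(-151) = -1336190/12373*(-151) = 201764690/12373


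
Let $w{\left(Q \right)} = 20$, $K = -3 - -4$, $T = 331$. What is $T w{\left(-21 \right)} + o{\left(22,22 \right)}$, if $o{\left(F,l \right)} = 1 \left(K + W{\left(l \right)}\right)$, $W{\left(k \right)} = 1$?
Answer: $6622$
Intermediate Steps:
$K = 1$ ($K = -3 + 4 = 1$)
$o{\left(F,l \right)} = 2$ ($o{\left(F,l \right)} = 1 \left(1 + 1\right) = 1 \cdot 2 = 2$)
$T w{\left(-21 \right)} + o{\left(22,22 \right)} = 331 \cdot 20 + 2 = 6620 + 2 = 6622$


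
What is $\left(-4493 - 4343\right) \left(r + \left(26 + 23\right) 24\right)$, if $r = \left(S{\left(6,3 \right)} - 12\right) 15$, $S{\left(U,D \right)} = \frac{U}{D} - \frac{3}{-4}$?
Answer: $-9165141$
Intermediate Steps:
$S{\left(U,D \right)} = \frac{3}{4} + \frac{U}{D}$ ($S{\left(U,D \right)} = \frac{U}{D} - - \frac{3}{4} = \frac{U}{D} + \frac{3}{4} = \frac{3}{4} + \frac{U}{D}$)
$r = - \frac{555}{4}$ ($r = \left(\left(\frac{3}{4} + \frac{6}{3}\right) - 12\right) 15 = \left(\left(\frac{3}{4} + 6 \cdot \frac{1}{3}\right) - 12\right) 15 = \left(\left(\frac{3}{4} + 2\right) - 12\right) 15 = \left(\frac{11}{4} - 12\right) 15 = \left(- \frac{37}{4}\right) 15 = - \frac{555}{4} \approx -138.75$)
$\left(-4493 - 4343\right) \left(r + \left(26 + 23\right) 24\right) = \left(-4493 - 4343\right) \left(- \frac{555}{4} + \left(26 + 23\right) 24\right) = - 8836 \left(- \frac{555}{4} + 49 \cdot 24\right) = - 8836 \left(- \frac{555}{4} + 1176\right) = \left(-8836\right) \frac{4149}{4} = -9165141$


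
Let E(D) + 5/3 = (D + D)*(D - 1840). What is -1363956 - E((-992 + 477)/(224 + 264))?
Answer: -488614393211/357216 ≈ -1.3678e+6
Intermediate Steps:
E(D) = -5/3 + 2*D*(-1840 + D) (E(D) = -5/3 + (D + D)*(D - 1840) = -5/3 + (2*D)*(-1840 + D) = -5/3 + 2*D*(-1840 + D))
-1363956 - E((-992 + 477)/(224 + 264)) = -1363956 - (-5/3 - 3680*(-992 + 477)/(224 + 264) + 2*((-992 + 477)/(224 + 264))²) = -1363956 - (-5/3 - (-1895200)/488 + 2*(-515/488)²) = -1363956 - (-5/3 - (-1895200)/488 + 2*(-515*1/488)²) = -1363956 - (-5/3 - 3680*(-515/488) + 2*(-515/488)²) = -1363956 - (-5/3 + 236900/61 + 2*(265225/238144)) = -1363956 - (-5/3 + 236900/61 + 265225/119072) = -1363956 - 1*1387486715/357216 = -1363956 - 1387486715/357216 = -488614393211/357216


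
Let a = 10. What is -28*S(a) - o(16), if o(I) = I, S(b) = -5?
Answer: 124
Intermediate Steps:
-28*S(a) - o(16) = -28*(-5) - 1*16 = 140 - 16 = 124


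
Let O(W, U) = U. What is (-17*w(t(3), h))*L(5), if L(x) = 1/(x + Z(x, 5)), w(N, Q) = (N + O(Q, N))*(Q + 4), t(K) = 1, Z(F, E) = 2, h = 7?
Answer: -374/7 ≈ -53.429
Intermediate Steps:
w(N, Q) = 2*N*(4 + Q) (w(N, Q) = (N + N)*(Q + 4) = (2*N)*(4 + Q) = 2*N*(4 + Q))
L(x) = 1/(2 + x) (L(x) = 1/(x + 2) = 1/(2 + x))
(-17*w(t(3), h))*L(5) = (-34*(4 + 7))/(2 + 5) = -34*11/7 = -17*22*(⅐) = -374*⅐ = -374/7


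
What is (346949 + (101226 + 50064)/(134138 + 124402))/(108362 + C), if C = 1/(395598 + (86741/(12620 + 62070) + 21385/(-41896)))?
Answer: 1850685783628045032319575/578020615852835129111708 ≈ 3.2018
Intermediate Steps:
C = 1564606120/618956070287403 (C = 1/(395598 + (86741/74690 + 21385*(-1/41896))) = 1/(395598 + (86741*(1/74690) - 21385/41896)) = 1/(395598 + (86741/74690 - 21385/41896)) = 1/(395598 + 1018427643/1564606120) = 1/(618956070287403/1564606120) = 1564606120/618956070287403 ≈ 2.5278e-6)
(346949 + (101226 + 50064)/(134138 + 124402))/(108362 + C) = (346949 + (101226 + 50064)/(134138 + 124402))/(108362 + 1564606120/618956070287403) = (346949 + 151290/258540)/(67071317690048170006/618956070287403) = (346949 + 151290*(1/258540))*(618956070287403/67071317690048170006) = (346949 + 5043/8618)*(618956070287403/67071317690048170006) = (2990011525/8618)*(618956070287403/67071317690048170006) = 1850685783628045032319575/578020615852835129111708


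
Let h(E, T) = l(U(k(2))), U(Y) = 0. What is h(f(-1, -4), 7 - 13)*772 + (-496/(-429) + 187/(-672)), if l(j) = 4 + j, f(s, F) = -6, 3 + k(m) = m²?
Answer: 98942937/32032 ≈ 3088.9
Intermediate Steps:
k(m) = -3 + m²
h(E, T) = 4 (h(E, T) = 4 + 0 = 4)
h(f(-1, -4), 7 - 13)*772 + (-496/(-429) + 187/(-672)) = 4*772 + (-496/(-429) + 187/(-672)) = 3088 + (-496*(-1/429) + 187*(-1/672)) = 3088 + (496/429 - 187/672) = 3088 + 28121/32032 = 98942937/32032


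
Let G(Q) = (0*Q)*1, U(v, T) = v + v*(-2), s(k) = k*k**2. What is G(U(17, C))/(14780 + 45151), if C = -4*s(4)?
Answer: 0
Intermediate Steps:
s(k) = k**3
C = -256 (C = -4*4**3 = -4*64 = -256)
U(v, T) = -v (U(v, T) = v - 2*v = -v)
G(Q) = 0 (G(Q) = 0*1 = 0)
G(U(17, C))/(14780 + 45151) = 0/(14780 + 45151) = 0/59931 = 0*(1/59931) = 0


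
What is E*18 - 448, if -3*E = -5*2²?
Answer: -328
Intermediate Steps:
E = 20/3 (E = -(-5)*2²/3 = -(-5)*4/3 = -⅓*(-20) = 20/3 ≈ 6.6667)
E*18 - 448 = (20/3)*18 - 448 = 120 - 448 = -328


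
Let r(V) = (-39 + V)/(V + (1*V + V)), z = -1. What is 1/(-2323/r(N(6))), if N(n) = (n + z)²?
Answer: 14/174225 ≈ 8.0356e-5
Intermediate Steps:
N(n) = (-1 + n)² (N(n) = (n - 1)² = (-1 + n)²)
r(V) = (-39 + V)/(3*V) (r(V) = (-39 + V)/(V + (V + V)) = (-39 + V)/(V + 2*V) = (-39 + V)/((3*V)) = (-39 + V)*(1/(3*V)) = (-39 + V)/(3*V))
1/(-2323/r(N(6))) = 1/(-2323*3*(-1 + 6)²/(-39 + (-1 + 6)²)) = 1/(-2323*75/(-39 + 5²)) = 1/(-2323*75/(-39 + 25)) = 1/(-2323/((⅓)*(1/25)*(-14))) = 1/(-2323/(-14/75)) = 1/(-2323*(-75/14)) = 1/(174225/14) = 14/174225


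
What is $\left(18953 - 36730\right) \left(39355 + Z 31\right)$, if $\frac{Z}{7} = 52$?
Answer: $-900209503$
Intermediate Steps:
$Z = 364$ ($Z = 7 \cdot 52 = 364$)
$\left(18953 - 36730\right) \left(39355 + Z 31\right) = \left(18953 - 36730\right) \left(39355 + 364 \cdot 31\right) = - 17777 \left(39355 + 11284\right) = \left(-17777\right) 50639 = -900209503$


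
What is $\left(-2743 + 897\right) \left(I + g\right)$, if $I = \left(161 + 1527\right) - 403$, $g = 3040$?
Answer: $-7983950$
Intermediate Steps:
$I = 1285$ ($I = 1688 - 403 = 1285$)
$\left(-2743 + 897\right) \left(I + g\right) = \left(-2743 + 897\right) \left(1285 + 3040\right) = \left(-1846\right) 4325 = -7983950$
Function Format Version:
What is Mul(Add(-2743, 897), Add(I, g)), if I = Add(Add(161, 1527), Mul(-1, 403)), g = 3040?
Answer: -7983950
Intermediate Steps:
I = 1285 (I = Add(1688, -403) = 1285)
Mul(Add(-2743, 897), Add(I, g)) = Mul(Add(-2743, 897), Add(1285, 3040)) = Mul(-1846, 4325) = -7983950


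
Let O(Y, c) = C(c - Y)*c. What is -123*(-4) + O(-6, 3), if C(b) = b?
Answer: 519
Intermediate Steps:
O(Y, c) = c*(c - Y) (O(Y, c) = (c - Y)*c = c*(c - Y))
-123*(-4) + O(-6, 3) = -123*(-4) + 3*(3 - 1*(-6)) = 492 + 3*(3 + 6) = 492 + 3*9 = 492 + 27 = 519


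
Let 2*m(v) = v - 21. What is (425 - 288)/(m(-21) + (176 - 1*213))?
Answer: -137/58 ≈ -2.3621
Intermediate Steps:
m(v) = -21/2 + v/2 (m(v) = (v - 21)/2 = (-21 + v)/2 = -21/2 + v/2)
(425 - 288)/(m(-21) + (176 - 1*213)) = (425 - 288)/((-21/2 + (1/2)*(-21)) + (176 - 1*213)) = 137/((-21/2 - 21/2) + (176 - 213)) = 137/(-21 - 37) = 137/(-58) = 137*(-1/58) = -137/58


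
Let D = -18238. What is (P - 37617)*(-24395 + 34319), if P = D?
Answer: -554305020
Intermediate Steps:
P = -18238
(P - 37617)*(-24395 + 34319) = (-18238 - 37617)*(-24395 + 34319) = -55855*9924 = -554305020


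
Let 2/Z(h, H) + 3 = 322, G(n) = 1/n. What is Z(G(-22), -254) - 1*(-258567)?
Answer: 82482875/319 ≈ 2.5857e+5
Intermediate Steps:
Z(h, H) = 2/319 (Z(h, H) = 2/(-3 + 322) = 2/319)
Z(G(-22), -254) - 1*(-258567) = 2/319 - 1*(-258567) = 2/319 + 258567 = 82482875/319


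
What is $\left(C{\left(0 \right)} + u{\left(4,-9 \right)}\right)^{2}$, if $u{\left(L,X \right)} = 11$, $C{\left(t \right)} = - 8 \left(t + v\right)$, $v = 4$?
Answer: $441$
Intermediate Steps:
$C{\left(t \right)} = -32 - 8 t$ ($C{\left(t \right)} = - 8 \left(t + 4\right) = - 8 \left(4 + t\right) = -32 - 8 t$)
$\left(C{\left(0 \right)} + u{\left(4,-9 \right)}\right)^{2} = \left(\left(-32 - 0\right) + 11\right)^{2} = \left(\left(-32 + 0\right) + 11\right)^{2} = \left(-32 + 11\right)^{2} = \left(-21\right)^{2} = 441$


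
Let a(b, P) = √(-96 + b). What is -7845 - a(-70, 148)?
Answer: -7845 - I*√166 ≈ -7845.0 - 12.884*I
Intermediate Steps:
-7845 - a(-70, 148) = -7845 - √(-96 - 70) = -7845 - √(-166) = -7845 - I*√166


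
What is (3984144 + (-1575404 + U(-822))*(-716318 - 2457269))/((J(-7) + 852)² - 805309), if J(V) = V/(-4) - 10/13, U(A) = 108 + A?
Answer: -13525277070724640/210189511 ≈ -6.4348e+7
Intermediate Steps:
J(V) = -10/13 - V/4 (J(V) = V*(-¼) - 10*1/13 = -V/4 - 10/13 = -10/13 - V/4)
(3984144 + (-1575404 + U(-822))*(-716318 - 2457269))/((J(-7) + 852)² - 805309) = (3984144 + (-1575404 + (108 - 822))*(-716318 - 2457269))/(((-10/13 - ¼*(-7)) + 852)² - 805309) = (3984144 + (-1575404 - 714)*(-3173587))/(((-10/13 + 7/4) + 852)² - 805309) = (3984144 - 1576118*(-3173587))/((51/52 + 852)² - 805309) = (3984144 + 5001947595266)/((44355/52)² - 805309) = 5001951579410/(1967366025/2704 - 805309) = 5001951579410/(-210189511/2704) = 5001951579410*(-2704/210189511) = -13525277070724640/210189511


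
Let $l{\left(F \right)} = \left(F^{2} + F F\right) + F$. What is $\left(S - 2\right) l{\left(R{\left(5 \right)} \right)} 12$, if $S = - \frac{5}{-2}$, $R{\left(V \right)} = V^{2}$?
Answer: $7650$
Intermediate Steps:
$S = \frac{5}{2}$ ($S = \left(-5\right) \left(- \frac{1}{2}\right) = \frac{5}{2} \approx 2.5$)
$l{\left(F \right)} = F + 2 F^{2}$ ($l{\left(F \right)} = \left(F^{2} + F^{2}\right) + F = 2 F^{2} + F = F + 2 F^{2}$)
$\left(S - 2\right) l{\left(R{\left(5 \right)} \right)} 12 = \left(\frac{5}{2} - 2\right) 5^{2} \left(1 + 2 \cdot 5^{2}\right) 12 = \frac{25 \left(1 + 2 \cdot 25\right)}{2} \cdot 12 = \frac{25 \left(1 + 50\right)}{2} \cdot 12 = \frac{25 \cdot 51}{2} \cdot 12 = \frac{1}{2} \cdot 1275 \cdot 12 = \frac{1275}{2} \cdot 12 = 7650$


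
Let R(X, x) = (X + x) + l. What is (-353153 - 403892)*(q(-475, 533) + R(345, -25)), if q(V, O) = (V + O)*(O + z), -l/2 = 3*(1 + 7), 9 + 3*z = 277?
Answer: -82595123590/3 ≈ -2.7532e+10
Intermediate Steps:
z = 268/3 (z = -3 + (⅓)*277 = -3 + 277/3 = 268/3 ≈ 89.333)
l = -48 (l = -6*(1 + 7) = -6*8 = -2*24 = -48)
R(X, x) = -48 + X + x (R(X, x) = (X + x) - 48 = -48 + X + x)
q(V, O) = (268/3 + O)*(O + V) (q(V, O) = (V + O)*(O + 268/3) = (O + V)*(268/3 + O) = (268/3 + O)*(O + V))
(-353153 - 403892)*(q(-475, 533) + R(345, -25)) = (-353153 - 403892)*((533² + (268/3)*533 + (268/3)*(-475) + 533*(-475)) + (-48 + 345 - 25)) = -757045*((284089 + 142844/3 - 127300/3 - 253175) + 272) = -757045*(108286/3 + 272) = -757045*109102/3 = -82595123590/3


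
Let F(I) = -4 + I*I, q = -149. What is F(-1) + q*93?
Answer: -13860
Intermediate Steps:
F(I) = -4 + I²
F(-1) + q*93 = (-4 + (-1)²) - 149*93 = (-4 + 1) - 13857 = -3 - 13857 = -13860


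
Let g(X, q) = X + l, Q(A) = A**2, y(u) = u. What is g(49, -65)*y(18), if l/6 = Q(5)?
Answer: 3582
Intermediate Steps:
l = 150 (l = 6*5**2 = 6*25 = 150)
g(X, q) = 150 + X (g(X, q) = X + 150 = 150 + X)
g(49, -65)*y(18) = (150 + 49)*18 = 199*18 = 3582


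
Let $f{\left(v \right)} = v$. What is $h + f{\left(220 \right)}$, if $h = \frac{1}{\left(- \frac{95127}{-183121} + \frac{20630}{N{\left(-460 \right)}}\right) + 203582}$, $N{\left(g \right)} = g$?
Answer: $\frac{377192870762386}{1714513010631} \approx 220.0$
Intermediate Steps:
$h = \frac{8423566}{1714513010631}$ ($h = \frac{1}{\left(- \frac{95127}{-183121} + \frac{20630}{-460}\right) + 203582} = \frac{1}{\left(\left(-95127\right) \left(- \frac{1}{183121}\right) + 20630 \left(- \frac{1}{460}\right)\right) + 203582} = \frac{1}{\left(\frac{95127}{183121} - \frac{2063}{46}\right) + 203582} = \frac{1}{- \frac{373402781}{8423566} + 203582} = \frac{1}{\frac{1714513010631}{8423566}} = \frac{8423566}{1714513010631} \approx 4.9131 \cdot 10^{-6}$)
$h + f{\left(220 \right)} = \frac{8423566}{1714513010631} + 220 = \frac{377192870762386}{1714513010631}$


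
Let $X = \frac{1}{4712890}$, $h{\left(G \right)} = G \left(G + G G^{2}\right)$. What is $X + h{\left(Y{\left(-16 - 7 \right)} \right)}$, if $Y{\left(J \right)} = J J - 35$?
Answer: $\frac{280670571314249481}{4712890} \approx 5.9554 \cdot 10^{10}$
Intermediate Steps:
$Y{\left(J \right)} = -35 + J^{2}$ ($Y{\left(J \right)} = J^{2} - 35 = -35 + J^{2}$)
$h{\left(G \right)} = G \left(G + G^{3}\right)$
$X = \frac{1}{4712890} \approx 2.1218 \cdot 10^{-7}$
$X + h{\left(Y{\left(-16 - 7 \right)} \right)} = \frac{1}{4712890} + \left(\left(-35 + \left(-16 - 7\right)^{2}\right)^{2} + \left(-35 + \left(-16 - 7\right)^{2}\right)^{4}\right) = \frac{1}{4712890} + \left(\left(-35 + \left(-23\right)^{2}\right)^{2} + \left(-35 + \left(-23\right)^{2}\right)^{4}\right) = \frac{1}{4712890} + \left(\left(-35 + 529\right)^{2} + \left(-35 + 529\right)^{4}\right) = \frac{1}{4712890} + \left(494^{2} + 494^{4}\right) = \frac{1}{4712890} + \left(244036 + 59553569296\right) = \frac{1}{4712890} + 59553813332 = \frac{280670571314249481}{4712890}$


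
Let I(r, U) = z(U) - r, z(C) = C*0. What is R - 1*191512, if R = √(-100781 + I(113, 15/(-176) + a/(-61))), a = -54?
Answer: -191512 + I*√100894 ≈ -1.9151e+5 + 317.64*I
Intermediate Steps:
z(C) = 0
I(r, U) = -r (I(r, U) = 0 - r = -r)
R = I*√100894 (R = √(-100781 - 1*113) = √(-100781 - 113) = √(-100894) = I*√100894 ≈ 317.64*I)
R - 1*191512 = I*√100894 - 1*191512 = I*√100894 - 191512 = -191512 + I*√100894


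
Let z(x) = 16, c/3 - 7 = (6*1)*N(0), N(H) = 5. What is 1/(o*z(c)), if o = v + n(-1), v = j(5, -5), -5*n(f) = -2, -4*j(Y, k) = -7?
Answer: 5/172 ≈ 0.029070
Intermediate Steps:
j(Y, k) = 7/4 (j(Y, k) = -¼*(-7) = 7/4)
n(f) = ⅖ (n(f) = -⅕*(-2) = ⅖)
v = 7/4 ≈ 1.7500
c = 111 (c = 21 + 3*((6*1)*5) = 21 + 3*(6*5) = 21 + 3*30 = 21 + 90 = 111)
o = 43/20 (o = 7/4 + ⅖ = 43/20 ≈ 2.1500)
1/(o*z(c)) = 1/((43/20)*16) = 1/(172/5) = 5/172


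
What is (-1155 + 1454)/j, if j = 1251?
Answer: 299/1251 ≈ 0.23901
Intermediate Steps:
(-1155 + 1454)/j = (-1155 + 1454)/1251 = (1/1251)*299 = 299/1251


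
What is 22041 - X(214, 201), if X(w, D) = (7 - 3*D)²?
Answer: -333175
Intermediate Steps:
22041 - X(214, 201) = 22041 - (-7 + 3*201)² = 22041 - (-7 + 603)² = 22041 - 1*596² = 22041 - 1*355216 = 22041 - 355216 = -333175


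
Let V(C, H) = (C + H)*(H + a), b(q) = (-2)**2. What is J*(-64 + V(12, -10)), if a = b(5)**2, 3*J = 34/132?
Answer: -442/99 ≈ -4.4646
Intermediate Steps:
J = 17/198 (J = (34/132)/3 = (34*(1/132))/3 = (1/3)*(17/66) = 17/198 ≈ 0.085859)
b(q) = 4
a = 16 (a = 4**2 = 16)
V(C, H) = (16 + H)*(C + H) (V(C, H) = (C + H)*(H + 16) = (C + H)*(16 + H) = (16 + H)*(C + H))
J*(-64 + V(12, -10)) = 17*(-64 + ((-10)**2 + 16*12 + 16*(-10) + 12*(-10)))/198 = 17*(-64 + (100 + 192 - 160 - 120))/198 = 17*(-64 + 12)/198 = (17/198)*(-52) = -442/99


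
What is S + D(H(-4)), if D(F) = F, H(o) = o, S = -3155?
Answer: -3159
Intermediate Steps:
S + D(H(-4)) = -3155 - 4 = -3159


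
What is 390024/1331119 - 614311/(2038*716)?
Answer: -248594903017/1942379493752 ≈ -0.12798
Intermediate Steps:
390024/1331119 - 614311/(2038*716) = 390024*(1/1331119) - 614311/1459208 = 390024/1331119 - 614311*1/1459208 = 390024/1331119 - 614311/1459208 = -248594903017/1942379493752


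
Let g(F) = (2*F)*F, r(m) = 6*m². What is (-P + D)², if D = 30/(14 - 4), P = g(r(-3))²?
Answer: 1156831177352841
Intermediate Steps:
g(F) = 2*F²
P = 34012224 (P = (2*(6*(-3)²)²)² = (2*(6*9)²)² = (2*54²)² = (2*2916)² = 5832² = 34012224)
D = 3 (D = 30/10 = 30*(⅒) = 3)
(-P + D)² = (-1*34012224 + 3)² = (-34012224 + 3)² = (-34012221)² = 1156831177352841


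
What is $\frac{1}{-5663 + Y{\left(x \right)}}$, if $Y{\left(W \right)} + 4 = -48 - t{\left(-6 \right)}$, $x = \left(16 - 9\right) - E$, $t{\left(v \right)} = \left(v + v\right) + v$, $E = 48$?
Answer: $- \frac{1}{5697} \approx -0.00017553$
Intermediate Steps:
$t{\left(v \right)} = 3 v$ ($t{\left(v \right)} = 2 v + v = 3 v$)
$x = -41$ ($x = \left(16 - 9\right) - 48 = 7 - 48 = -41$)
$Y{\left(W \right)} = -34$ ($Y{\left(W \right)} = -4 - \left(48 + 3 \left(-6\right)\right) = -4 - 30 = -34$)
$\frac{1}{-5663 + Y{\left(x \right)}} = \frac{1}{-5663 - 34} = \frac{1}{-5697} = - \frac{1}{5697}$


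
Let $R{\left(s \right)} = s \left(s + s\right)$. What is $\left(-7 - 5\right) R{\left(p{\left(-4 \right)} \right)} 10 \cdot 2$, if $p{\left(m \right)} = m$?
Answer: $-7680$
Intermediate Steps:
$R{\left(s \right)} = 2 s^{2}$ ($R{\left(s \right)} = s 2 s = 2 s^{2}$)
$\left(-7 - 5\right) R{\left(p{\left(-4 \right)} \right)} 10 \cdot 2 = \left(-7 - 5\right) 2 \left(-4\right)^{2} \cdot 10 \cdot 2 = - 12 \cdot 2 \cdot 16 \cdot 20 = \left(-12\right) 32 \cdot 20 = \left(-384\right) 20 = -7680$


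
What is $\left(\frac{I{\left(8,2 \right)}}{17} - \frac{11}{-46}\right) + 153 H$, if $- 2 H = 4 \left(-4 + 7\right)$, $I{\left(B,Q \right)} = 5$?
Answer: $- \frac{717459}{782} \approx -917.47$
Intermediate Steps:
$H = -6$ ($H = - \frac{4 \left(-4 + 7\right)}{2} = - \frac{4 \cdot 3}{2} = \left(- \frac{1}{2}\right) 12 = -6$)
$\left(\frac{I{\left(8,2 \right)}}{17} - \frac{11}{-46}\right) + 153 H = \left(\frac{5}{17} - \frac{11}{-46}\right) + 153 \left(-6\right) = \left(5 \cdot \frac{1}{17} - - \frac{11}{46}\right) - 918 = \left(\frac{5}{17} + \frac{11}{46}\right) - 918 = \frac{417}{782} - 918 = - \frac{717459}{782}$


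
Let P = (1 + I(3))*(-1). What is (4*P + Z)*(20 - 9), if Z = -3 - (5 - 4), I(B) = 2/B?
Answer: -352/3 ≈ -117.33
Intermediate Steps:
P = -5/3 (P = (1 + 2/3)*(-1) = (1 + 2*(⅓))*(-1) = (1 + ⅔)*(-1) = (5/3)*(-1) = -5/3 ≈ -1.6667)
Z = -4 (Z = -3 - 1*1 = -3 - 1 = -4)
(4*P + Z)*(20 - 9) = (4*(-5/3) - 4)*(20 - 9) = (-20/3 - 4)*11 = -32/3*11 = -352/3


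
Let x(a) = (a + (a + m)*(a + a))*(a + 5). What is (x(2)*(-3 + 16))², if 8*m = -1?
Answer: 2989441/4 ≈ 7.4736e+5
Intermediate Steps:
m = -⅛ (m = (⅛)*(-1) = -⅛ ≈ -0.12500)
x(a) = (5 + a)*(a + 2*a*(-⅛ + a)) (x(a) = (a + (a - ⅛)*(a + a))*(a + 5) = (a + (-⅛ + a)*(2*a))*(5 + a) = (a + 2*a*(-⅛ + a))*(5 + a) = (5 + a)*(a + 2*a*(-⅛ + a)))
(x(2)*(-3 + 16))² = (((¼)*2*(15 + 8*2² + 43*2))*(-3 + 16))² = (((¼)*2*(15 + 8*4 + 86))*13)² = (((¼)*2*(15 + 32 + 86))*13)² = (((¼)*2*133)*13)² = ((133/2)*13)² = (1729/2)² = 2989441/4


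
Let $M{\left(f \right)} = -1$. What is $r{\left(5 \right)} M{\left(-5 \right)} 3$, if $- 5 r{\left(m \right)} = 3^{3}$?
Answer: $\frac{81}{5} \approx 16.2$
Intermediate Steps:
$r{\left(m \right)} = - \frac{27}{5}$ ($r{\left(m \right)} = - \frac{3^{3}}{5} = \left(- \frac{1}{5}\right) 27 = - \frac{27}{5}$)
$r{\left(5 \right)} M{\left(-5 \right)} 3 = \left(- \frac{27}{5}\right) \left(-1\right) 3 = \frac{27}{5} \cdot 3 = \frac{81}{5}$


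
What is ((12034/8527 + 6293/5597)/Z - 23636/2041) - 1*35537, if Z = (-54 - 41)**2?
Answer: -1077621006136197314/30314037762775 ≈ -35549.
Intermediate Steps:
Z = 9025 (Z = (-95)**2 = 9025)
((12034/8527 + 6293/5597)/Z - 23636/2041) - 1*35537 = ((12034/8527 + 6293/5597)/9025 - 23636/2041) - 1*35537 = ((12034*(1/8527) + 6293*(1/5597))*(1/9025) - 23636*1/2041) - 35537 = ((12034/8527 + 217/193)*(1/9025) - 23636/2041) - 35537 = ((4172921/1645711)*(1/9025) - 23636/2041) - 35537 = (4172921/14852541775 - 23636/2041) - 35537 = -351046160462139/30314037762775 - 35537 = -1077621006136197314/30314037762775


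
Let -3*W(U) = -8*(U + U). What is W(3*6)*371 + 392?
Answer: 36008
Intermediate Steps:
W(U) = 16*U/3 (W(U) = -(-8)*(U + U)/3 = -(-8)*2*U/3 = -(-16)*U/3 = 16*U/3)
W(3*6)*371 + 392 = (16*(3*6)/3)*371 + 392 = ((16/3)*18)*371 + 392 = 96*371 + 392 = 35616 + 392 = 36008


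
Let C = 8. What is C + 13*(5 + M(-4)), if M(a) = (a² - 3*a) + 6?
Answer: 515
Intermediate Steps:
M(a) = 6 + a² - 3*a
C + 13*(5 + M(-4)) = 8 + 13*(5 + (6 + (-4)² - 3*(-4))) = 8 + 13*(5 + (6 + 16 + 12)) = 8 + 13*(5 + 34) = 8 + 13*39 = 8 + 507 = 515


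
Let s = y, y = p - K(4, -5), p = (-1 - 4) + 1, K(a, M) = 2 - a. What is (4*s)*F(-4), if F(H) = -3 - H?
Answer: -8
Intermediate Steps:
p = -4 (p = -5 + 1 = -4)
y = -2 (y = -4 - (2 - 1*4) = -4 - (2 - 4) = -4 - 1*(-2) = -4 + 2 = -2)
s = -2
(4*s)*F(-4) = (4*(-2))*(-3 - 1*(-4)) = -8*(-3 + 4) = -8*1 = -8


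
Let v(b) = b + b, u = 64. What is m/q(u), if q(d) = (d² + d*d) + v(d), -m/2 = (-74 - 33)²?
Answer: -11449/4160 ≈ -2.7522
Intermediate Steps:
m = -22898 (m = -2*(-74 - 33)² = -2*(-107)² = -2*11449 = -22898)
v(b) = 2*b
q(d) = 2*d + 2*d² (q(d) = (d² + d*d) + 2*d = (d² + d²) + 2*d = 2*d² + 2*d = 2*d + 2*d²)
m/q(u) = -22898*1/(128*(1 + 64)) = -22898/(2*64*65) = -22898/8320 = -22898*1/8320 = -11449/4160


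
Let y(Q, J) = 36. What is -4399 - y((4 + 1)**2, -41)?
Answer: -4435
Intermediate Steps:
-4399 - y((4 + 1)**2, -41) = -4399 - 1*36 = -4399 - 36 = -4435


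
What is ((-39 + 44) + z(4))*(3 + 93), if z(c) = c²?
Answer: 2016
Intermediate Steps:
((-39 + 44) + z(4))*(3 + 93) = ((-39 + 44) + 4²)*(3 + 93) = (5 + 16)*96 = 21*96 = 2016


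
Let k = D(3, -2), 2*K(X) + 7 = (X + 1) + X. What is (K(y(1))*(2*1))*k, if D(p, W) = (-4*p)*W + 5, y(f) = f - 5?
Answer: -406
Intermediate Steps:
y(f) = -5 + f
K(X) = -3 + X (K(X) = -7/2 + ((X + 1) + X)/2 = -7/2 + ((1 + X) + X)/2 = -7/2 + (1 + 2*X)/2 = -7/2 + (1/2 + X) = -3 + X)
D(p, W) = 5 - 4*W*p (D(p, W) = -4*W*p + 5 = 5 - 4*W*p)
k = 29 (k = 5 - 4*(-2)*3 = 5 + 24 = 29)
(K(y(1))*(2*1))*k = ((-3 + (-5 + 1))*(2*1))*29 = ((-3 - 4)*2)*29 = -7*2*29 = -14*29 = -406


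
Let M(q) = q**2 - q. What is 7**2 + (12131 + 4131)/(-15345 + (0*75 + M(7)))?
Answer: 733585/15303 ≈ 47.937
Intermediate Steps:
7**2 + (12131 + 4131)/(-15345 + (0*75 + M(7))) = 7**2 + (12131 + 4131)/(-15345 + (0*75 + 7*(-1 + 7))) = 49 + 16262/(-15345 + (0 + 7*6)) = 49 + 16262/(-15345 + (0 + 42)) = 49 + 16262/(-15345 + 42) = 49 + 16262/(-15303) = 49 + 16262*(-1/15303) = 49 - 16262/15303 = 733585/15303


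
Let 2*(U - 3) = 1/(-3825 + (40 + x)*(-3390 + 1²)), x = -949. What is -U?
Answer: -18460657/6153552 ≈ -3.0000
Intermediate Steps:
U = 18460657/6153552 (U = 3 + 1/(2*(-3825 + (40 - 949)*(-3390 + 1²))) = 3 + 1/(2*(-3825 - 909*(-3390 + 1))) = 3 + 1/(2*(-3825 - 909*(-3389))) = 3 + 1/(2*(-3825 + 3080601)) = 3 + (½)/3076776 = 3 + (½)*(1/3076776) = 3 + 1/6153552 = 18460657/6153552 ≈ 3.0000)
-U = -1*18460657/6153552 = -18460657/6153552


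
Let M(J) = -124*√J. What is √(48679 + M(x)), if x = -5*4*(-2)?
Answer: √(48679 - 248*√10) ≈ 218.85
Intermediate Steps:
x = 40 (x = -20*(-2) = 40)
√(48679 + M(x)) = √(48679 - 248*√10)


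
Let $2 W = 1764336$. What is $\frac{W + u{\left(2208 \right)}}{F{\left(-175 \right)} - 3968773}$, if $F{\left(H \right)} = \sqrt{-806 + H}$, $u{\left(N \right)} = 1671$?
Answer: $- \frac{3507756359547}{15751159126510} - \frac{2651517 i \sqrt{109}}{15751159126510} \approx -0.2227 - 1.7575 \cdot 10^{-6} i$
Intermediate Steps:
$W = 882168$ ($W = \frac{1}{2} \cdot 1764336 = 882168$)
$\frac{W + u{\left(2208 \right)}}{F{\left(-175 \right)} - 3968773} = \frac{882168 + 1671}{\sqrt{-806 - 175} - 3968773} = \frac{883839}{\sqrt{-981} - 3968773} = \frac{883839}{3 i \sqrt{109} - 3968773} = \frac{883839}{-3968773 + 3 i \sqrt{109}}$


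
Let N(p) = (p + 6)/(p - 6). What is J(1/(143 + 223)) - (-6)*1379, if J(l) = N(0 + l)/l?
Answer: 17357328/2195 ≈ 7907.7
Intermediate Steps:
N(p) = (6 + p)/(-6 + p)
J(l) = (6 + l)/(l*(-6 + l)) (J(l) = ((6 + (0 + l))/(-6 + (0 + l)))/l = ((6 + l)/(-6 + l))/l = (6 + l)/(l*(-6 + l)))
J(1/(143 + 223)) - (-6)*1379 = (6 + 1/(143 + 223))/((1/(143 + 223))*(-6 + 1/(143 + 223))) - (-6)*1379 = (6 + 1/366)/((1/366)*(-6 + 1/366)) - 1*(-8274) = (6 + 1/366)/((1/366)*(-6 + 1/366)) + 8274 = 366*(2197/366)/(-2195/366) + 8274 = 366*(-366/2195)*(2197/366) + 8274 = -804102/2195 + 8274 = 17357328/2195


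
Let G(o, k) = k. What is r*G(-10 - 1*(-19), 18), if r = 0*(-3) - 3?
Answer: -54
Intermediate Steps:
r = -3 (r = 0 - 3 = -3)
r*G(-10 - 1*(-19), 18) = -3*18 = -54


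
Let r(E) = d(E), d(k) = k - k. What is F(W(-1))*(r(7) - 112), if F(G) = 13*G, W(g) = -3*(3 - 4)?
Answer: -4368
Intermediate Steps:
d(k) = 0
r(E) = 0
W(g) = 3 (W(g) = -3*(-1) = 3)
F(W(-1))*(r(7) - 112) = (13*3)*(0 - 112) = 39*(-112) = -4368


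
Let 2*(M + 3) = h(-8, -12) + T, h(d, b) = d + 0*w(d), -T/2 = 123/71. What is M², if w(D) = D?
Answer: 384400/5041 ≈ 76.255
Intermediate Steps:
T = -246/71 ≈ -3.4648
h(d, b) = d (h(d, b) = d + 0*d = d + 0 = d)
M = -620/71 (M = -3 + (-8 - 246/71)/2 = -3 + (½)*(-814/71) = -3 - 407/71 = -620/71 ≈ -8.7324)
M² = (-620/71)² = 384400/5041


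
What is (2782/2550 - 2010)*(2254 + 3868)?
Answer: -15680639798/1275 ≈ -1.2299e+7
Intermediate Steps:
(2782/2550 - 2010)*(2254 + 3868) = (2782*(1/2550) - 2010)*6122 = (1391/1275 - 2010)*6122 = -2561359/1275*6122 = -15680639798/1275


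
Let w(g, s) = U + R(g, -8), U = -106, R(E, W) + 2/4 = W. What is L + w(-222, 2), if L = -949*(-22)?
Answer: 41527/2 ≈ 20764.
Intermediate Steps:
R(E, W) = -½ + W
L = 20878
w(g, s) = -229/2 (w(g, s) = -106 + (-½ - 8) = -106 - 17/2 = -229/2)
L + w(-222, 2) = 20878 - 229/2 = 41527/2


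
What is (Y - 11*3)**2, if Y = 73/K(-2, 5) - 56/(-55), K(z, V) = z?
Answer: 56746089/12100 ≈ 4689.8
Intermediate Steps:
Y = -3903/110 (Y = 73/(-2) - 56/(-55) = 73*(-1/2) - 56*(-1/55) = -73/2 + 56/55 = -3903/110 ≈ -35.482)
(Y - 11*3)**2 = (-3903/110 - 11*3)**2 = (-3903/110 - 33)**2 = (-7533/110)**2 = 56746089/12100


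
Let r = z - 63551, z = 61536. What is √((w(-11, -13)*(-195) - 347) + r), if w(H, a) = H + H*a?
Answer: I*√28102 ≈ 167.64*I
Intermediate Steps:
r = -2015 (r = 61536 - 63551 = -2015)
√((w(-11, -13)*(-195) - 347) + r) = √((-11*(1 - 13)*(-195) - 347) - 2015) = √((-11*(-12)*(-195) - 347) - 2015) = √((132*(-195) - 347) - 2015) = √((-25740 - 347) - 2015) = √(-26087 - 2015) = √(-28102) = I*√28102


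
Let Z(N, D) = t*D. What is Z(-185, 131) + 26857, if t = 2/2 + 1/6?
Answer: 162059/6 ≈ 27010.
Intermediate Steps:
t = 7/6 (t = 2*(½) + 1*(⅙) = 1 + ⅙ = 7/6 ≈ 1.1667)
Z(N, D) = 7*D/6
Z(-185, 131) + 26857 = (7/6)*131 + 26857 = 917/6 + 26857 = 162059/6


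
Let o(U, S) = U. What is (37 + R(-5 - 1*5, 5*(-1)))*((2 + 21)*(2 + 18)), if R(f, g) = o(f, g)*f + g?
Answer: 60720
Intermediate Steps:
R(f, g) = g + f² (R(f, g) = f*f + g = f² + g = g + f²)
(37 + R(-5 - 1*5, 5*(-1)))*((2 + 21)*(2 + 18)) = (37 + (5*(-1) + (-5 - 1*5)²))*((2 + 21)*(2 + 18)) = (37 + (-5 + (-5 - 5)²))*(23*20) = (37 + (-5 + (-10)²))*460 = (37 + (-5 + 100))*460 = (37 + 95)*460 = 132*460 = 60720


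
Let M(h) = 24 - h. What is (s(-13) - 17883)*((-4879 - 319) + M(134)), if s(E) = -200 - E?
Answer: 95915560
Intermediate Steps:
(s(-13) - 17883)*((-4879 - 319) + M(134)) = ((-200 - 1*(-13)) - 17883)*((-4879 - 319) + (24 - 1*134)) = ((-200 + 13) - 17883)*(-5198 + (24 - 134)) = (-187 - 17883)*(-5198 - 110) = -18070*(-5308) = 95915560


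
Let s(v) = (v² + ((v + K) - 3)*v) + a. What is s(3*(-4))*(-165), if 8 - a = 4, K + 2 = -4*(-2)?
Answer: -42240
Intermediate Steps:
K = 6 (K = -2 - 4*(-2) = -2 + 8 = 6)
a = 4 (a = 8 - 1*4 = 8 - 4 = 4)
s(v) = 4 + v² + v*(3 + v) (s(v) = (v² + ((v + 6) - 3)*v) + 4 = (v² + ((6 + v) - 3)*v) + 4 = (v² + (3 + v)*v) + 4 = (v² + v*(3 + v)) + 4 = 4 + v² + v*(3 + v))
s(3*(-4))*(-165) = (4 + 2*(3*(-4))² + 3*(3*(-4)))*(-165) = (4 + 2*(-12)² + 3*(-12))*(-165) = (4 + 2*144 - 36)*(-165) = (4 + 288 - 36)*(-165) = 256*(-165) = -42240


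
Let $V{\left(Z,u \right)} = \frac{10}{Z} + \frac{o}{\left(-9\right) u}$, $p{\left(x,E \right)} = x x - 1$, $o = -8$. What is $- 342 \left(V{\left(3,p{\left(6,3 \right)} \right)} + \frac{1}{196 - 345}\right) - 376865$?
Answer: $- \frac{1971329401}{5215} \approx -3.7801 \cdot 10^{5}$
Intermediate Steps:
$p{\left(x,E \right)} = -1 + x^{2}$ ($p{\left(x,E \right)} = x^{2} - 1 = -1 + x^{2}$)
$V{\left(Z,u \right)} = \frac{10}{Z} + \frac{8}{9 u}$ ($V{\left(Z,u \right)} = \frac{10}{Z} - \frac{8}{\left(-9\right) u} = \frac{10}{Z} - 8 \left(- \frac{1}{9 u}\right) = \frac{10}{Z} + \frac{8}{9 u}$)
$- 342 \left(V{\left(3,p{\left(6,3 \right)} \right)} + \frac{1}{196 - 345}\right) - 376865 = - 342 \left(\left(\frac{10}{3} + \frac{8}{9 \left(-1 + 6^{2}\right)}\right) + \frac{1}{196 - 345}\right) - 376865 = - 342 \left(\left(10 \cdot \frac{1}{3} + \frac{8}{9 \left(-1 + 36\right)}\right) + \frac{1}{-149}\right) - 376865 = - 342 \left(\left(\frac{10}{3} + \frac{8}{9 \cdot 35}\right) - \frac{1}{149}\right) - 376865 = - 342 \left(\left(\frac{10}{3} + \frac{8}{9} \cdot \frac{1}{35}\right) - \frac{1}{149}\right) - 376865 = - 342 \left(\left(\frac{10}{3} + \frac{8}{315}\right) - \frac{1}{149}\right) - 376865 = - 342 \left(\frac{1058}{315} - \frac{1}{149}\right) - 376865 = \left(-342\right) \frac{157327}{46935} - 376865 = - \frac{5978426}{5215} - 376865 = - \frac{1971329401}{5215}$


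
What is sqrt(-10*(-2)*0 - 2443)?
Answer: I*sqrt(2443) ≈ 49.427*I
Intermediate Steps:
sqrt(-10*(-2)*0 - 2443) = sqrt(20*0 - 2443) = sqrt(0 - 2443) = sqrt(-2443) = I*sqrt(2443)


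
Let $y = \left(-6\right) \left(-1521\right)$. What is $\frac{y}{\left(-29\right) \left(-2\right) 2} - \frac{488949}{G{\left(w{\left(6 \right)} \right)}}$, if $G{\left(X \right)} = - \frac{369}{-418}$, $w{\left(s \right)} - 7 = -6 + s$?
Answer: $- \frac{3950798603}{7134} \approx -5.538 \cdot 10^{5}$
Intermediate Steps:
$w{\left(s \right)} = 1 + s$ ($w{\left(s \right)} = 7 + \left(-6 + s\right) = 1 + s$)
$G{\left(X \right)} = \frac{369}{418}$ ($G{\left(X \right)} = \left(-369\right) \left(- \frac{1}{418}\right) = \frac{369}{418}$)
$y = 9126$
$\frac{y}{\left(-29\right) \left(-2\right) 2} - \frac{488949}{G{\left(w{\left(6 \right)} \right)}} = \frac{9126}{\left(-29\right) \left(-2\right) 2} - \frac{488949}{\frac{369}{418}} = \frac{9126}{58 \cdot 2} - \frac{68126894}{123} = \frac{9126}{116} - \frac{68126894}{123} = 9126 \cdot \frac{1}{116} - \frac{68126894}{123} = \frac{4563}{58} - \frac{68126894}{123} = - \frac{3950798603}{7134}$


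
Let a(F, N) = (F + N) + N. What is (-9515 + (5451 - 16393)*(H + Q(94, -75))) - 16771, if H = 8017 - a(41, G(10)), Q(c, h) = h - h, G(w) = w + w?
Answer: -86861998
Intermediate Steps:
G(w) = 2*w
a(F, N) = F + 2*N
Q(c, h) = 0
H = 7936 (H = 8017 - (41 + 2*(2*10)) = 8017 - (41 + 2*20) = 8017 - (41 + 40) = 8017 - 1*81 = 8017 - 81 = 7936)
(-9515 + (5451 - 16393)*(H + Q(94, -75))) - 16771 = (-9515 + (5451 - 16393)*(7936 + 0)) - 16771 = (-9515 - 10942*7936) - 16771 = (-9515 - 86835712) - 16771 = -86845227 - 16771 = -86861998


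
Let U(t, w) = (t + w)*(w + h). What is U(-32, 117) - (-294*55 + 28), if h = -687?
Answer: -32308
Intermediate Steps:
U(t, w) = (-687 + w)*(t + w) (U(t, w) = (t + w)*(w - 687) = (t + w)*(-687 + w) = (-687 + w)*(t + w))
U(-32, 117) - (-294*55 + 28) = (117**2 - 687*(-32) - 687*117 - 32*117) - (-294*55 + 28) = (13689 + 21984 - 80379 - 3744) - (-16170 + 28) = -48450 - 1*(-16142) = -48450 + 16142 = -32308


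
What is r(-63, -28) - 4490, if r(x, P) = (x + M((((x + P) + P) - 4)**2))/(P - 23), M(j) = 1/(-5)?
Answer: -1144634/255 ≈ -4488.8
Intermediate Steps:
M(j) = -1/5
r(x, P) = (-1/5 + x)/(-23 + P) (r(x, P) = (x - 1/5)/(P - 23) = (-1/5 + x)/(-23 + P))
r(-63, -28) - 4490 = (-1/5 - 63)/(-23 - 28) - 4490 = -316/5/(-51) - 4490 = -1/51*(-316/5) - 4490 = 316/255 - 4490 = -1144634/255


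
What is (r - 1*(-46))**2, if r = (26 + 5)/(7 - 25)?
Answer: 635209/324 ≈ 1960.5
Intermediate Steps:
r = -31/18 (r = 31/(-18) = 31*(-1/18) = -31/18 ≈ -1.7222)
(r - 1*(-46))**2 = (-31/18 - 1*(-46))**2 = (-31/18 + 46)**2 = (797/18)**2 = 635209/324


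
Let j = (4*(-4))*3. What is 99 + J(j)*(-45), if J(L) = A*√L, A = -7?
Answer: 99 + 1260*I*√3 ≈ 99.0 + 2182.4*I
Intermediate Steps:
j = -48 (j = -16*3 = -48)
J(L) = -7*√L
99 + J(j)*(-45) = 99 - 28*I*√3*(-45) = 99 + 1260*I*√3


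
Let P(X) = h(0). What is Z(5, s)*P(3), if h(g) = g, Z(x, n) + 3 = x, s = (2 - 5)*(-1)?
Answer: 0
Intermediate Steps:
s = 3 (s = -3*(-1) = 3)
Z(x, n) = -3 + x
P(X) = 0
Z(5, s)*P(3) = (-3 + 5)*0 = 2*0 = 0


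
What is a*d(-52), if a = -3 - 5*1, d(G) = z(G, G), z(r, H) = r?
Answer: 416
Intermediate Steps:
d(G) = G
a = -8 (a = -3 - 5 = -8)
a*d(-52) = -8*(-52) = 416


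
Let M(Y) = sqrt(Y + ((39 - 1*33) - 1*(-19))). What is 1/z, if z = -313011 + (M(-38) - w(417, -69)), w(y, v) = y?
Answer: -313428/98237111197 - I*sqrt(13)/98237111197 ≈ -3.1905e-6 - 3.6703e-11*I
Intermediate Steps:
M(Y) = sqrt(25 + Y) (M(Y) = sqrt(Y + ((39 - 33) + 19)) = sqrt(Y + (6 + 19)) = sqrt(Y + 25) = sqrt(25 + Y))
z = -313428 + I*sqrt(13) (z = -313011 + (sqrt(25 - 38) - 1*417) = -313011 + (sqrt(-13) - 417) = -313011 + (I*sqrt(13) - 417) = -313011 + (-417 + I*sqrt(13)) = -313428 + I*sqrt(13) ≈ -3.1343e+5 + 3.6056*I)
1/z = 1/(-313428 + I*sqrt(13))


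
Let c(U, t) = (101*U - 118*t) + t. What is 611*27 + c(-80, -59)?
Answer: 15320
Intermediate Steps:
c(U, t) = -117*t + 101*U (c(U, t) = (-118*t + 101*U) + t = -117*t + 101*U)
611*27 + c(-80, -59) = 611*27 + (-117*(-59) + 101*(-80)) = 16497 + (6903 - 8080) = 16497 - 1177 = 15320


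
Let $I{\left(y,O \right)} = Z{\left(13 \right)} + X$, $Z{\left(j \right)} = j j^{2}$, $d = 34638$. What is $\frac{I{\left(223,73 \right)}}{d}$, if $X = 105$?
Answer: $\frac{1151}{17319} \approx 0.066459$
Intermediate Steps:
$Z{\left(j \right)} = j^{3}$
$I{\left(y,O \right)} = 2302$ ($I{\left(y,O \right)} = 13^{3} + 105 = 2197 + 105 = 2302$)
$\frac{I{\left(223,73 \right)}}{d} = \frac{2302}{34638} = 2302 \cdot \frac{1}{34638} = \frac{1151}{17319}$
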